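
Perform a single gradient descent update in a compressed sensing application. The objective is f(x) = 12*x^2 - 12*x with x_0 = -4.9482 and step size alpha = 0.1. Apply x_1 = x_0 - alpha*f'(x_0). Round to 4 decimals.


We compute the gradient at x_0 and apply the update.
f'(x) = 24*x - 12
f'(-4.9482) = 24*-4.9482 - 12 = -130.7568
x_1 = -4.9482 - 0.1*-130.7568 = 8.1275


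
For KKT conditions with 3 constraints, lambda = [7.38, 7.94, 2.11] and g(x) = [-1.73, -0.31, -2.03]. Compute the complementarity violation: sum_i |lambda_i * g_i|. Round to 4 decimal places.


KKT complementary slackness check:
lambda_1 * g_1 = 7.38 * -1.73 = -12.7674
lambda_2 * g_2 = 7.94 * -0.31 = -2.4614
lambda_3 * g_3 = 2.11 * -2.03 = -4.2833
Total violation = 12.7674 + 2.4614 + 4.2833 = 19.5121


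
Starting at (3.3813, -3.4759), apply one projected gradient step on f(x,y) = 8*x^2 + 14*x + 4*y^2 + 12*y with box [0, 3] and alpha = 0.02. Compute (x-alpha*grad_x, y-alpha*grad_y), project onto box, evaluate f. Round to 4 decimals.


Step 1: Compute gradient at (3.3813, -3.4759).
grad_x = 2*8*3.3813 + 14 = 68.1008
grad_y = 2*4*-3.4759 + 12 = -15.8072
Step 2: Gradient step.
x_raw = 3.3813 - 0.02*68.1008 = 2.0193
y_raw = -3.4759 - 0.02*-15.8072 = -3.1598
Step 3: Project onto [0, 3].
x_proj = clip(2.0193) = 2.0193
y_proj = clip(-3.1598) = 0.0
Step 4: Evaluate f.
f(2.0193, 0.0) = 60.89


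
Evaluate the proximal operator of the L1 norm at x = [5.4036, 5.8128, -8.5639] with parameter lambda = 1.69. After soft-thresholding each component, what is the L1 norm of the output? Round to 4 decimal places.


Soft-thresholding with lambda = 1.69:
prox(5.4036) = sign(5.4036)*max(|5.4036| - 1.69, 0) = 3.7136
prox(5.8128) = sign(5.8128)*max(|5.8128| - 1.69, 0) = 4.1228
prox(-8.5639) = sign(-8.5639)*max(|-8.5639| - 1.69, 0) = -6.8739
prox(x) = [3.7136, 4.1228, -6.8739]
||prox(x)||_1 = 3.7136 + 4.1228 + 6.8739 = 14.7103


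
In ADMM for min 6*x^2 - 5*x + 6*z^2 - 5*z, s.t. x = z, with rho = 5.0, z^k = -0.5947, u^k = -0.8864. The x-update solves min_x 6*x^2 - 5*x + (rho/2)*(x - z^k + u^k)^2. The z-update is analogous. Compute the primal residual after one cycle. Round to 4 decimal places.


ADMM iteration with rho = 5.0, z^k = -0.5947, u^k = -0.8864
Step 1: x-update.
Minimize 6*x^2 - 5*x + (5.0/2)*(x + 0.5947 - 0.8864)^2
FOC: (2*6 + 5.0)*x = 5 + 5.0*(-0.5947 + 0.8864)
x^{k+1} = 0.3799
Step 2: z-update.
Minimize 6*z^2 - 5*z + (5.0/2)*(0.3799 - z - 0.8864)^2
FOC: (2*6 + 5.0)*z = 5 + 5.0*(0.3799 - 0.8864)
z^{k+1} = 0.1452
Step 3: u-update.
u^{k+1} = -0.8864 + 0.3799 - 0.1452 = -0.6516
Step 4: Primal residual = |0.3799 - 0.1452| = 0.2348


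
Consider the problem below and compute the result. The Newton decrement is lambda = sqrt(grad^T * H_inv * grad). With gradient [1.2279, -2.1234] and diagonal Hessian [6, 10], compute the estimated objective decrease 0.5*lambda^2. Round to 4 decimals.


Step 1: H is diagonal, so H^(-1) * g = [0.2047, -0.2123].
Step 2: g^T H^(-1) g = sum_i g_i^2 / H_ii
  = (1.2279)^2/6 + (-2.1234)^2/10
  = 0.2513 + 0.4509 = 0.7022
Step 3: Objective decrease = 0.5 * g^T H^(-1) g = 0.3511


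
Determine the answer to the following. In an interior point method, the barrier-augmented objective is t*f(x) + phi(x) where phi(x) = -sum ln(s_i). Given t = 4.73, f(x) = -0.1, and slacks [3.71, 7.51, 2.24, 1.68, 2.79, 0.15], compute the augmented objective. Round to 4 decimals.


Step 1: Compute log-barrier.
ln values: [1.311, 2.0162, 0.8065, 0.5188, 1.026, -1.8971]
phi = -(1.311 + 2.0162 + 0.8065 + 0.5188 + 1.026 - 1.8971) = -3.7815
Step 2: Compute augmented objective.
t*f(x) = 4.73*-0.1 = -0.473
Total = -0.473 - 3.7815 = -4.2545


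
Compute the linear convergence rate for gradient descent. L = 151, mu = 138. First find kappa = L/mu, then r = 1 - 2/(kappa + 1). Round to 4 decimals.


Step 1: Compute the condition number.
kappa = L/mu = 151/138 = 1.0942
Step 2: Compute the convergence rate.
r = 1 - 2/(kappa + 1) = 1 - 2*mu/(L + mu) = (L - mu)/(L + mu) = 13/289 = 0.045


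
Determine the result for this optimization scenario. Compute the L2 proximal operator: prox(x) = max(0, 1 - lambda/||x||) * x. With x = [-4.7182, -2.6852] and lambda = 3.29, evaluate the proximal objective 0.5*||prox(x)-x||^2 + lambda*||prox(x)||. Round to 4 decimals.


Step 1: Compute ||x||.
||x|| = 5.4288
Step 2: Compute scaling factor.
scale = max(0, 1 - 3.29/5.4288) = 0.394
Step 3: prox(x) = [-1.8588, -1.0579]
||prox(x)|| = 2.1388
Step 4: Proximal objective.
0.5*||prox-x||^2 = 5.4121
lambda*||prox|| = 7.0367
Total = 12.4487


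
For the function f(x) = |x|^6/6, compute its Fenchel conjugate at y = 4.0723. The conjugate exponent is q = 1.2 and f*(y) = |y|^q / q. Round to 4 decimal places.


The conjugate exponent q satisfies 1/p + 1/q = 1.
p = 6, so q = 6/(6 - 1) = 1.2
|y|^q = 4.0723^1.2 = 5.3927
f*(4.0723) = 5.3927 / 1.2 = 4.4939


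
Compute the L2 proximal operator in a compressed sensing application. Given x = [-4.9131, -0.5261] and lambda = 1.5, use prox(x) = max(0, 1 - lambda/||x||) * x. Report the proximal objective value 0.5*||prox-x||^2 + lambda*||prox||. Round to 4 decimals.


Step 1: Compute ||x||.
||x|| = 4.9412
Step 2: Compute scaling factor.
scale = max(0, 1 - 1.5/4.9412) = 0.6964
Step 3: prox(x) = [-3.4216, -0.3664]
||prox(x)|| = 3.4412
Step 4: Proximal objective.
0.5*||prox-x||^2 = 1.125
lambda*||prox|| = 5.1618
Total = 6.2868


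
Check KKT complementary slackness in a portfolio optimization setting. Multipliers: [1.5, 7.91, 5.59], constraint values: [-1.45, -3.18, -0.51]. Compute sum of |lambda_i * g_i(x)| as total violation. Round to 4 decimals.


KKT complementary slackness check:
lambda_1 * g_1 = 1.5 * -1.45 = -2.175
lambda_2 * g_2 = 7.91 * -3.18 = -25.1538
lambda_3 * g_3 = 5.59 * -0.51 = -2.8509
Total violation = 2.175 + 25.1538 + 2.8509 = 30.1797


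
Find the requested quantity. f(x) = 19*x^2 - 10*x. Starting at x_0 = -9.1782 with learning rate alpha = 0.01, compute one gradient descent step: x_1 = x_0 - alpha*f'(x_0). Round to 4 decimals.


We compute the gradient at x_0 and apply the update.
f'(x) = 38*x - 10
f'(-9.1782) = 38*-9.1782 - 10 = -358.7716
x_1 = -9.1782 - 0.01*-358.7716 = -5.5905


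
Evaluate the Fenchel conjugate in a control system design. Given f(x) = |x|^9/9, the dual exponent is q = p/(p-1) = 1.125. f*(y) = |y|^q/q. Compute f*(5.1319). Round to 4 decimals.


The conjugate exponent q satisfies 1/p + 1/q = 1.
p = 9, so q = 9/(9 - 1) = 1.125
|y|^q = 5.1319^1.125 = 6.296
f*(5.1319) = 6.296 / 1.125 = 5.5964


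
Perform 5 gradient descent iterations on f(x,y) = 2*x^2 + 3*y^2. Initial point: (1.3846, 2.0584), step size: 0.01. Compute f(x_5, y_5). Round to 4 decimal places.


Gradient descent on f(x,y) = 2*x^2 + 3*y^2.
Starting point: (1.3846, 2.0584), alpha = 0.01
Step 1: grad_x = 2*2*1.3846 = 5.5384, grad_y = 2*3*2.0584 = 12.3504
  x_1 = 1.3846 - 0.01*5.5384 = 1.3292
  y_1 = 2.0584 - 0.01*12.3504 = 1.9349
Step 2: grad_x = 2*2*1.3292 = 5.3169, grad_y = 2*3*1.9349 = 11.6094
  x_2 = 1.3292 - 0.01*5.3169 = 1.276
  y_2 = 1.9349 - 0.01*11.6094 = 1.8188
Step 3: grad_x = 2*2*1.276 = 5.1042, grad_y = 2*3*1.8188 = 10.9128
  x_3 = 1.276 - 0.01*5.1042 = 1.225
  y_3 = 1.8188 - 0.01*10.9128 = 1.7097
Step 4: grad_x = 2*2*1.225 = 4.9, grad_y = 2*3*1.7097 = 10.258
  x_4 = 1.225 - 0.01*4.9 = 1.176
  y_4 = 1.7097 - 0.01*10.258 = 1.6071
Step 5: grad_x = 2*2*1.176 = 4.704, grad_y = 2*3*1.6071 = 9.6426
  x_5 = 1.176 - 0.01*4.704 = 1.129
  y_5 = 1.6071 - 0.01*9.6426 = 1.5107
f(1.129, 1.5107) = 2*1.129^2 + 3*1.5107^2 = 9.3955


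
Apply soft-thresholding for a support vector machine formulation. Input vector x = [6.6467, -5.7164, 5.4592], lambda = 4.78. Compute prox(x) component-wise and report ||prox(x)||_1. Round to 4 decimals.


Soft-thresholding with lambda = 4.78:
prox(6.6467) = sign(6.6467)*max(|6.6467| - 4.78, 0) = 1.8667
prox(-5.7164) = sign(-5.7164)*max(|-5.7164| - 4.78, 0) = -0.9364
prox(5.4592) = sign(5.4592)*max(|5.4592| - 4.78, 0) = 0.6792
prox(x) = [1.8667, -0.9364, 0.6792]
||prox(x)||_1 = 1.8667 + 0.9364 + 0.6792 = 3.4823


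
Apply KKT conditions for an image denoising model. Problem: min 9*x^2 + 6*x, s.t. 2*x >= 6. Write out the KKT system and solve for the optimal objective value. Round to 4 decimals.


Step 1: Try lambda = 0 (constraint inactive).
x_unc = -6/(2*9) = -0.3333
Check: 2*-0.3333 = -0.6666 < 6 -- violated!
Step 2: Constraint must be active: 2*x = 6
x* = 6/2 = 3.0
lambda = (2*9*3.0 + 6)/2 = 30.0
Step 3: Compute optimal value.
f(x*) = 9*3.0^2 + 6*3.0 = 99.0


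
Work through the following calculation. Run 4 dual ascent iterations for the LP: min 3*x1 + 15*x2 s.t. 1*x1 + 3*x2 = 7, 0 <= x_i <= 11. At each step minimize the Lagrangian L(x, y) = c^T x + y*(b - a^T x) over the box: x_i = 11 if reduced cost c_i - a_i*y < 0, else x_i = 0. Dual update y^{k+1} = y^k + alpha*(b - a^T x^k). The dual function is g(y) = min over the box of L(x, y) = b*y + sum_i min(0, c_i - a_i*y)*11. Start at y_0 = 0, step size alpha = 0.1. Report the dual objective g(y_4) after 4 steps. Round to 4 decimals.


Dual ascent for LP: min 3*x1 + 15*x2, 1*x1 + 3*x2 = 7, 0 <= x_i <= 11
Step 1: y^k = 0.0, reduced costs: (3.0, 15.0)
  x^k = (0.0, 0.0), subgradient = b - a^T x = 7.0
  y^{k+1} = 0.0 + 0.1*7.0 = 0.7
Step 2: y^k = 0.7, reduced costs: (2.3, 12.9)
  x^k = (0.0, 0.0), subgradient = b - a^T x = 7.0
  y^{k+1} = 0.7 + 0.1*7.0 = 1.4
Step 3: y^k = 1.4, reduced costs: (1.6, 10.8)
  x^k = (0.0, 0.0), subgradient = b - a^T x = 7.0
  y^{k+1} = 1.4 + 0.1*7.0 = 2.1
Step 4: y^k = 2.1, reduced costs: (0.9, 8.7)
  x^k = (0.0, 0.0), subgradient = b - a^T x = 7.0
  y^{k+1} = 2.1 + 0.1*7.0 = 2.8
Dual objective at y_4 = 2.8: reduced costs (0.2, 6.6), box minimizer x = (0.0, 0.0)
g(y_4) = b*y + (c1 - a1*y)*x1 + (c2 - a2*y)*x2 = 7*2.8 + 0.2*0.0 + 6.6*0.0 = 19.6 + 0.0 + 0.0 = 19.6


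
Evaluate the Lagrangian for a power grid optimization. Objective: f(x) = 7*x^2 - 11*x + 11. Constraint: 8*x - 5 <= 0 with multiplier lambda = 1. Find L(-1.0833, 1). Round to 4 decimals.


Step 1: Evaluate f(x).
f(-1.0833) = 7*(-1.0833)^2 - 11*(-1.0833) + 11 = 31.1311
Step 2: Evaluate g(x).
g(-1.0833) = 8*-1.0833 - 5 = -13.6664
Step 3: Compute Lagrangian.
L = 31.1311 + 1*-13.6664 = 17.4647


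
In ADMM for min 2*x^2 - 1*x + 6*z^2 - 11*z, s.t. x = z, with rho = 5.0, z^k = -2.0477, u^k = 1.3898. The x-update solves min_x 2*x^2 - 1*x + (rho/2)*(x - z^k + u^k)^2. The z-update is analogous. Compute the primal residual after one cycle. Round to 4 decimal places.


ADMM iteration with rho = 5.0, z^k = -2.0477, u^k = 1.3898
Step 1: x-update.
Minimize 2*x^2 - 1*x + (5.0/2)*(x + 2.0477 + 1.3898)^2
FOC: (2*2 + 5.0)*x = 1 + 5.0*(-2.0477 - 1.3898)
x^{k+1} = -1.7986
Step 2: z-update.
Minimize 6*z^2 - 11*z + (5.0/2)*(-1.7986 - z + 1.3898)^2
FOC: (2*6 + 5.0)*z = 11 + 5.0*(-1.7986 + 1.3898)
z^{k+1} = 0.5268
Step 3: u-update.
u^{k+1} = 1.3898 - 1.7986 - 0.5268 = -0.9356
Step 4: Primal residual = |-1.7986 - 0.5268| = 2.3254


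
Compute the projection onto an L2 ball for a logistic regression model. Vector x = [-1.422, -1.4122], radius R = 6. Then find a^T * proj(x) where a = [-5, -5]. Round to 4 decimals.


Step 1: Compute ||x|| (intermediates to 6 decimals).
||x|| = sqrt((-1.422)^2 + (-1.4122)^2) = 2.004094
Step 2: Project.
Since ||x|| <= R, proj = x (no scaling needed).
proj(x) = [-1.422, -1.4122]
Step 3: Dot product.
a^T * proj(x) = -5*(-1.422) - 5*(-1.4122) = 14.171


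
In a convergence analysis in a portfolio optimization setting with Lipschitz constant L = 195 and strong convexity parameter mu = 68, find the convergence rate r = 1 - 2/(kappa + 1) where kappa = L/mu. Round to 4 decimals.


Step 1: Compute the condition number.
kappa = L/mu = 195/68 = 2.8676
Step 2: Compute the convergence rate.
r = 1 - 2/(kappa + 1) = 1 - 2*mu/(L + mu) = (L - mu)/(L + mu) = 127/263 = 0.4829


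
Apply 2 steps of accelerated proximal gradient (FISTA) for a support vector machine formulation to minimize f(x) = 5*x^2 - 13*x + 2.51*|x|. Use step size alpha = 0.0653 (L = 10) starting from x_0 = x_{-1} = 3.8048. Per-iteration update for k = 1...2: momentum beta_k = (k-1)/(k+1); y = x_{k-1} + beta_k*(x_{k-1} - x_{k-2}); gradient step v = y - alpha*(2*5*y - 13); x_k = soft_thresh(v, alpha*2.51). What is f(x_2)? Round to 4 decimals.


FISTA on f(x) = 5*x^2 - 13*x + 2.51*|x|
L = 10, alpha = 0.0653
Iteration 1: beta = 0.0, y = 3.8048 + 0.0*(3.8048 - 3.8048) = 3.8048
  grad(y) = 25.048, v = y - alpha*grad = 2.1692
  prox(v) = soft_thresh(2.1692, 0.1639) = 2.0053
Iteration 2: beta = 0.3333, y = 2.0053 + 0.3333*(2.0053 - 3.8048) = 1.4054
  grad(y) = 1.0542, v = y - alpha*grad = 1.3366
  prox(v) = soft_thresh(1.3366, 0.1639) = 1.1727
f(x_2) = 5*1.1727^2 - 13*1.1727 + 2.51*|1.1727| = -5.4255


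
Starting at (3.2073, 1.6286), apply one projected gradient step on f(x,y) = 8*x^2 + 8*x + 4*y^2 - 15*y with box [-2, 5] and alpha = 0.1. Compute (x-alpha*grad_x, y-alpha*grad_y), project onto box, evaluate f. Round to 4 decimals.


Step 1: Compute gradient at (3.2073, 1.6286).
grad_x = 2*8*3.2073 + 8 = 59.3168
grad_y = 2*4*1.6286 - 15 = -1.9712
Step 2: Gradient step.
x_raw = 3.2073 - 0.1*59.3168 = -2.7244
y_raw = 1.6286 - 0.1*-1.9712 = 1.8257
Step 3: Project onto [-2, 5].
x_proj = clip(-2.7244) = -2.0
y_proj = clip(1.8257) = 1.8257
Step 4: Evaluate f.
f(-2.0, 1.8257) = 1.9472


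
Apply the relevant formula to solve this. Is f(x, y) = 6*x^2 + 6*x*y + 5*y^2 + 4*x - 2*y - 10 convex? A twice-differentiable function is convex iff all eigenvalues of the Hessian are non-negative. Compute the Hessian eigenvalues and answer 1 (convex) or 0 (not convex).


The Hessian of f(x,y) = 6*x^2 + 6*x*y + 5*y^2 + 4*x - 2*y - 10 is:
H = [[12, 6], [6, 10]]
Trace = 12 + 10 = 22
Determinant = 12*10 - (6)^2 = 84
Discriminant = (22)^2 - 4*84 = 148.0
Eigenvalues: lambda_1 = 4.9172, lambda_2 = 17.0828
The function is convex.

1


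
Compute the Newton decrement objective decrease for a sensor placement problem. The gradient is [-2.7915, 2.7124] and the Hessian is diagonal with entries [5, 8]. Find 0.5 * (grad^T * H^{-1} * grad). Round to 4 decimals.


Step 1: H is diagonal, so H^(-1) * g = [-0.5583, 0.3391].
Step 2: g^T H^(-1) g = sum_i g_i^2 / H_ii
  = (-2.7915)^2/5 + (2.7124)^2/8
  = 1.5585 + 0.9196 = 2.4781
Step 3: Objective decrease = 0.5 * g^T H^(-1) g = 1.2391


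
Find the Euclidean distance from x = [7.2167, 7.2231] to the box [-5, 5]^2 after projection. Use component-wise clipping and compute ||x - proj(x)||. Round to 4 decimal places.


Project each component onto [-5, 5].
clip(7.2167) = 5.0, clip(7.2231) = 5.0
Projection = [5.0, 5.0]
Squared diffs: [4.9138, 4.9422]
Distance = sqrt(9.856) = 3.1394


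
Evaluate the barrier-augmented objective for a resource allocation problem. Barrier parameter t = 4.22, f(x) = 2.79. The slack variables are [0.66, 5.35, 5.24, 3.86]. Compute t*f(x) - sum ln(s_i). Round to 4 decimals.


Step 1: Compute log-barrier.
ln values: [-0.4155, 1.6771, 1.6563, 1.3507]
phi = -(-0.4155 + 1.6771 + 1.6563 + 1.3507) = -4.2686
Step 2: Compute augmented objective.
t*f(x) = 4.22*2.79 = 11.7738
Total = 11.7738 - 4.2686 = 7.5052


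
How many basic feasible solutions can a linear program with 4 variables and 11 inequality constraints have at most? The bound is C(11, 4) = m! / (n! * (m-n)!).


Each vertex corresponds to some choice of n active constraints out of m, so the number of vertices is at most C(m, n) = m! / (n!(m-n)!).
m = 11, n = 4
Numerator: 11 * 10 * 9 * 8
Denominator: 4! = 24
C(11, 4) = 330


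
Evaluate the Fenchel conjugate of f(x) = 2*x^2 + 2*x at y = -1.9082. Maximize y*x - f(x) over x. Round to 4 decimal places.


f*(y) = sup_x {y*x - a*x^2 - b*x} = sup_x {(y-b)*x - a*x^2}
FOC: (y - b) - 2a*x = 0 => x* = (y - b)/(2a)
x* = (-1.9082 - 2)/(2*2) = -0.9771
f*(-1.9082) = (y-b)^2/(4a) = (-1.9082 - 2)^2/(4*2)
= 15.274/8 = 1.9093


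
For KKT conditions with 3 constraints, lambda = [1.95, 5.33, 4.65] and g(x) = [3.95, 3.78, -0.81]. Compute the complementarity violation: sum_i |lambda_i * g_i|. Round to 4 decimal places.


KKT complementary slackness check:
lambda_1 * g_1 = 1.95 * 3.95 = 7.7025
lambda_2 * g_2 = 5.33 * 3.78 = 20.1474
lambda_3 * g_3 = 4.65 * -0.81 = -3.7665
Total violation = 7.7025 + 20.1474 + 3.7665 = 31.6164


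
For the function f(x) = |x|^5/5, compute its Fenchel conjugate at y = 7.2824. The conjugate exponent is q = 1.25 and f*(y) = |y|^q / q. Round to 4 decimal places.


The conjugate exponent q satisfies 1/p + 1/q = 1.
p = 5, so q = 5/(5 - 1) = 1.25
|y|^q = 7.2824^1.25 = 11.9631
f*(7.2824) = 11.9631 / 1.25 = 9.5705


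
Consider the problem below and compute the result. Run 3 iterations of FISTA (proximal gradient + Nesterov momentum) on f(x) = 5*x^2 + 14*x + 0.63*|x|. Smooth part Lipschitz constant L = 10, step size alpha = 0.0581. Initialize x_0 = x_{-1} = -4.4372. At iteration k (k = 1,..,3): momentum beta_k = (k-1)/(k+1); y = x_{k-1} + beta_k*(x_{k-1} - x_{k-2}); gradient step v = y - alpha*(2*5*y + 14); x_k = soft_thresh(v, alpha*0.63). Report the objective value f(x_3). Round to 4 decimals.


FISTA on f(x) = 5*x^2 + 14*x + 0.63*|x|
L = 10, alpha = 0.0581
Iteration 1: beta = 0.0, y = -4.4372 + 0.0*(-4.4372 + 4.4372) = -4.4372
  grad(y) = -30.372, v = y - alpha*grad = -2.6726
  prox(v) = soft_thresh(-2.6726, 0.0366) = -2.636
Iteration 2: beta = 0.3333, y = -2.636 + 0.3333*(-2.636 + 4.4372) = -2.0356
  grad(y) = -6.3558, v = y - alpha*grad = -1.6663
  prox(v) = soft_thresh(-1.6663, 0.0366) = -1.6297
Iteration 3: beta = 0.5, y = -1.6297 + 0.5*(-1.6297 + 2.636) = -1.1266
  grad(y) = 2.7344, v = y - alpha*grad = -1.2854
  prox(v) = soft_thresh(-1.2854, 0.0366) = -1.2488
f(x_3) = 5*(-1.2488)^2 + 14*(-1.2488) + 0.63*|-1.2488| = -8.899


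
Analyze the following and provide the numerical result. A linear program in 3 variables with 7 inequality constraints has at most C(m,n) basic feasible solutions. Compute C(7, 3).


Each vertex corresponds to some choice of n active constraints out of m, so the number of vertices is at most C(m, n) = m! / (n!(m-n)!).
m = 7, n = 3
Numerator: 7 * 6 * 5
Denominator: 3! = 6
C(7, 3) = 35


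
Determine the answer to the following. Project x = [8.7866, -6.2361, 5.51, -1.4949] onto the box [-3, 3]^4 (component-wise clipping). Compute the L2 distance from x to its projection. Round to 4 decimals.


Project each component onto [-3, 3].
clip(8.7866) = 3.0, clip(-6.2361) = -3.0, clip(5.51) = 3.0, clip(-1.4949) = -1.4949
Projection = [3.0, -3.0, 3.0, -1.4949]
Squared diffs: [33.4847, 10.4723, 6.3001, 0.0]
Distance = sqrt(50.2571) = 7.0892


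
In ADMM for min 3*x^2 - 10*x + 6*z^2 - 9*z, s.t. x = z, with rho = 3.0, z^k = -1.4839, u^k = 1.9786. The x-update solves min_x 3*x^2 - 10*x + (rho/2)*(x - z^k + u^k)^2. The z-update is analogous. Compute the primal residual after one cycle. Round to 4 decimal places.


ADMM iteration with rho = 3.0, z^k = -1.4839, u^k = 1.9786
Step 1: x-update.
Minimize 3*x^2 - 10*x + (3.0/2)*(x + 1.4839 + 1.9786)^2
FOC: (2*3 + 3.0)*x = 10 + 3.0*(-1.4839 - 1.9786)
x^{k+1} = -0.0431
Step 2: z-update.
Minimize 6*z^2 - 9*z + (3.0/2)*(-0.0431 - z + 1.9786)^2
FOC: (2*6 + 3.0)*z = 9 + 3.0*(-0.0431 + 1.9786)
z^{k+1} = 0.9871
Step 3: u-update.
u^{k+1} = 1.9786 - 0.0431 - 0.9871 = 0.9484
Step 4: Primal residual = |-0.0431 - 0.9871| = 1.0302


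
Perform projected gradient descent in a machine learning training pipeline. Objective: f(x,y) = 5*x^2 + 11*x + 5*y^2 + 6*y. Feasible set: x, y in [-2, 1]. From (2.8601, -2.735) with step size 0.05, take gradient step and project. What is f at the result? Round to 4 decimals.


Step 1: Compute gradient at (2.8601, -2.735).
grad_x = 2*5*2.8601 + 11 = 39.601
grad_y = 2*5*-2.735 + 6 = -21.35
Step 2: Gradient step.
x_raw = 2.8601 - 0.05*39.601 = 0.8801
y_raw = -2.735 - 0.05*-21.35 = -1.6675
Step 3: Project onto [-2, 1].
x_proj = clip(0.8801) = 0.8801
y_proj = clip(-1.6675) = -1.6675
Step 4: Evaluate f.
f(0.8801, -1.6675) = 17.4508


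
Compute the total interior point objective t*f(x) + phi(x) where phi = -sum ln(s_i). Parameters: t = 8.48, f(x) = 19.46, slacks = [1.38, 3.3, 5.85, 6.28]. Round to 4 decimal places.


Step 1: Compute log-barrier.
ln values: [0.3221, 1.1939, 1.7664, 1.8374]
phi = -(0.3221 + 1.1939 + 1.7664 + 1.8374) = -5.1198
Step 2: Compute augmented objective.
t*f(x) = 8.48*19.46 = 165.0208
Total = 165.0208 - 5.1198 = 159.901


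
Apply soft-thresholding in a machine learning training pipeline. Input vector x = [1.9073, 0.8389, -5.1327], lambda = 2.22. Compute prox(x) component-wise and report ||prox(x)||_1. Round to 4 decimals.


Soft-thresholding with lambda = 2.22:
prox(1.9073) = sign(1.9073)*max(|1.9073| - 2.22, 0) = 0.0
prox(0.8389) = sign(0.8389)*max(|0.8389| - 2.22, 0) = 0.0
prox(-5.1327) = sign(-5.1327)*max(|-5.1327| - 2.22, 0) = -2.9127
prox(x) = [0.0, 0.0, -2.9127]
||prox(x)||_1 = 0.0 + 0.0 + 2.9127 = 2.9127


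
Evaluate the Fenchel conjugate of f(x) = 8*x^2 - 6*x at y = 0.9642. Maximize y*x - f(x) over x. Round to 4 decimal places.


f*(y) = sup_x {y*x - a*x^2 - b*x} = sup_x {(y-b)*x - a*x^2}
FOC: (y - b) - 2a*x = 0 => x* = (y - b)/(2a)
x* = (0.9642 + 6)/(2*8) = 0.4353
f*(0.9642) = (y-b)^2/(4a) = (0.9642 + 6)^2/(4*8)
= 48.5001/32 = 1.5156


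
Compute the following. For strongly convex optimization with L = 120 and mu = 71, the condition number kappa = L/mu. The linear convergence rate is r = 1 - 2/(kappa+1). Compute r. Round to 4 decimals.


Step 1: Compute the condition number.
kappa = L/mu = 120/71 = 1.6901
Step 2: Compute the convergence rate.
r = 1 - 2/(kappa + 1) = 1 - 2*mu/(L + mu) = (L - mu)/(L + mu) = 49/191 = 0.2565


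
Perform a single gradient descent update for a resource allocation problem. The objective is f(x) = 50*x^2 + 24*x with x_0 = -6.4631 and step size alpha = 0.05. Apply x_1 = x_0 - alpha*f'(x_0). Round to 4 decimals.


We compute the gradient at x_0 and apply the update.
f'(x) = 100*x + 24
f'(-6.4631) = 100*-6.4631 + 24 = -622.31
x_1 = -6.4631 - 0.05*-622.31 = 24.6524


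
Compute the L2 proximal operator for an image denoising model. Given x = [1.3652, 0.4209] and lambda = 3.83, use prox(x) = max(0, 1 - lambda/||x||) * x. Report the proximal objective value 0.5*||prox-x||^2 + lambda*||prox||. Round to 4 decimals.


Step 1: Compute ||x||.
||x|| = 1.4286
Step 2: Compute scaling factor.
scale = max(0, 1 - 3.83/1.4286) = 0.0
Step 3: prox(x) = [0.0, 0.0]
||prox(x)|| = 0.0
Step 4: Proximal objective.
0.5*||prox-x||^2 = 1.0205
lambda*||prox|| = 0.0
Total = 1.0205


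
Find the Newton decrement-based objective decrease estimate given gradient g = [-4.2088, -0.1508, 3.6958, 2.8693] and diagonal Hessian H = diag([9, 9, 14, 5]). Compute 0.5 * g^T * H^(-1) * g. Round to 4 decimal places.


Step 1: H is diagonal, so H^(-1) * g = [-0.4676, -0.0168, 0.264, 0.5739].
Step 2: g^T H^(-1) g = sum_i g_i^2 / H_ii
  = (-4.2088)^2/9 + (-0.1508)^2/9 + (3.6958)^2/14 + (2.8693)^2/5
  = 1.9682 + 0.0025 + 0.9756 + 1.6466 = 4.593
Step 3: Objective decrease = 0.5 * g^T H^(-1) g = 2.2965


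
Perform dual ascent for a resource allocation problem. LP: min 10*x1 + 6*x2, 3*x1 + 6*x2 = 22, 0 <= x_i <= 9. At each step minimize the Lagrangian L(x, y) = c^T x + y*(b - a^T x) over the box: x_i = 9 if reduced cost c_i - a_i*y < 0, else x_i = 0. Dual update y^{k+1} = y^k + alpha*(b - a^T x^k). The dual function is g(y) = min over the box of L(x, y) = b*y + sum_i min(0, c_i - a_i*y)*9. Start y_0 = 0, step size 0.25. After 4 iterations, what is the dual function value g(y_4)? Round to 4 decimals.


Dual ascent for LP: min 10*x1 + 6*x2, 3*x1 + 6*x2 = 22, 0 <= x_i <= 9
Step 1: y^k = 0.0, reduced costs: (10.0, 6.0)
  x^k = (0.0, 0.0), subgradient = b - a^T x = 22.0
  y^{k+1} = 0.0 + 0.25*22.0 = 5.5
Step 2: y^k = 5.5, reduced costs: (-6.5, -27.0)
  x^k = (9.0, 9.0), subgradient = b - a^T x = -59.0
  y^{k+1} = 5.5 + 0.25*-59.0 = -9.25
Step 3: y^k = -9.25, reduced costs: (37.75, 61.5)
  x^k = (0.0, 0.0), subgradient = b - a^T x = 22.0
  y^{k+1} = -9.25 + 0.25*22.0 = -3.75
Step 4: y^k = -3.75, reduced costs: (21.25, 28.5)
  x^k = (0.0, 0.0), subgradient = b - a^T x = 22.0
  y^{k+1} = -3.75 + 0.25*22.0 = 1.75
Dual objective at y_4 = 1.75: reduced costs (4.75, -4.5), box minimizer x = (0.0, 9.0)
g(y_4) = b*y + (c1 - a1*y)*x1 + (c2 - a2*y)*x2 = 22*1.75 + 4.75*0.0 + (-4.5)*9.0 = 38.5 + 0.0 - 40.5 = -2.0


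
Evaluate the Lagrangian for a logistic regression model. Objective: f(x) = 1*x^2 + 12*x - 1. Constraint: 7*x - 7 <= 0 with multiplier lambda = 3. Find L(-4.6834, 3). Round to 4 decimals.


Step 1: Evaluate f(x).
f(-4.6834) = 1*(-4.6834)^2 + 12*(-4.6834) - 1 = -35.2666
Step 2: Evaluate g(x).
g(-4.6834) = 7*-4.6834 - 7 = -39.7838
Step 3: Compute Lagrangian.
L = -35.2666 + 3*-39.7838 = -154.618


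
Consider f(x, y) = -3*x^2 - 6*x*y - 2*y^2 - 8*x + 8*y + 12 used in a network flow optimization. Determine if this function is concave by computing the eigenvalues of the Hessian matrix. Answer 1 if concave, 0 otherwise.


The Hessian of f(x,y) = -3*x^2 - 6*x*y - 2*y^2 - 8*x + 8*y + 12 is:
H = [[-6, -6], [-6, -4]]
Trace = -6 - 4 = -10
Determinant = -6*-4 - (-6)^2 = -12
Discriminant = (-10)^2 - 4*-12 = 148.0
Eigenvalues: lambda_1 = -11.0828, lambda_2 = 1.0828
The function is not concave.

0


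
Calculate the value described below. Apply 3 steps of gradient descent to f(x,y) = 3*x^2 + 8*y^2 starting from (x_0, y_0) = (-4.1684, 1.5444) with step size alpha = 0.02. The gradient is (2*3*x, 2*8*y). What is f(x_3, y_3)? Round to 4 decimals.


Gradient descent on f(x,y) = 3*x^2 + 8*y^2.
Starting point: (-4.1684, 1.5444), alpha = 0.02
Step 1: grad_x = 2*3*-4.1684 = -25.0104, grad_y = 2*8*1.5444 = 24.7104
  x_1 = -4.1684 - 0.02*-25.0104 = -3.6682
  y_1 = 1.5444 - 0.02*24.7104 = 1.0502
Step 2: grad_x = 2*3*-3.6682 = -22.0092, grad_y = 2*8*1.0502 = 16.8031
  x_2 = -3.6682 - 0.02*-22.0092 = -3.228
  y_2 = 1.0502 - 0.02*16.8031 = 0.7141
Step 3: grad_x = 2*3*-3.228 = -19.3681, grad_y = 2*8*0.7141 = 11.4261
  x_3 = -3.228 - 0.02*-19.3681 = -2.8406
  y_3 = 0.7141 - 0.02*11.4261 = 0.4856
f(-2.8406, 0.4856) = 3*(-2.8406)^2 + 8*0.4856^2 = 26.0944


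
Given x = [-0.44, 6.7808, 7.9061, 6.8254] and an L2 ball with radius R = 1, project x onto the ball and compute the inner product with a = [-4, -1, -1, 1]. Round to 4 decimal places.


Step 1: Compute ||x|| (intermediates to 6 decimals).
||x|| = sqrt((-0.44)^2 + 6.7808^2 + 7.9061^2 + 6.8254^2) = 12.460552
Step 2: Project.
Since ||x|| > R, scale = R/||x|| = 1/12.460552 = 0.080253, proj(x) = scale * x
proj(x) = [-0.035311, 0.54418, 0.634488, 0.547759]
Step 3: Dot product.
a^T * proj(x) = -4*(-0.035311) - 1*0.54418 - 1*0.634488 + 1*0.547759 = -0.4897


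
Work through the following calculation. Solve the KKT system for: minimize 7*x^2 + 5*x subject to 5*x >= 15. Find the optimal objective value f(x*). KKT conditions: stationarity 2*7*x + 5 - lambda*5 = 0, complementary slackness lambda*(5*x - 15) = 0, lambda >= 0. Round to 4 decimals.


Step 1: Try lambda = 0 (constraint inactive).
x_unc = -5/(2*7) = -0.3571
Check: 5*-0.3571 = -1.7855 < 15 -- violated!
Step 2: Constraint must be active: 5*x = 15
x* = 15/5 = 3.0
lambda = (2*7*3.0 + 5)/5 = 9.4
Step 3: Compute optimal value.
f(x*) = 7*3.0^2 + 5*3.0 = 78.0


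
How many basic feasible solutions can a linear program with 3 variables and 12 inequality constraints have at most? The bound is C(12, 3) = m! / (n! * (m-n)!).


Each vertex corresponds to some choice of n active constraints out of m, so the number of vertices is at most C(m, n) = m! / (n!(m-n)!).
m = 12, n = 3
Numerator: 12 * 11 * 10
Denominator: 3! = 6
C(12, 3) = 220


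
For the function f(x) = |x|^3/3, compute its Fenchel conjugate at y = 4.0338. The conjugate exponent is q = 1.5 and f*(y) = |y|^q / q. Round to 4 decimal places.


The conjugate exponent q satisfies 1/p + 1/q = 1.
p = 3, so q = 3/(3 - 1) = 1.5
|y|^q = 4.0338^1.5 = 8.1016
f*(4.0338) = 8.1016 / 1.5 = 5.4011


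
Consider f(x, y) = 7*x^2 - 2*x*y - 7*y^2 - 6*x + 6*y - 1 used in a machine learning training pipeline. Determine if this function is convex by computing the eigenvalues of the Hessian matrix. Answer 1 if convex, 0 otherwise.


The Hessian of f(x,y) = 7*x^2 - 2*x*y - 7*y^2 - 6*x + 6*y - 1 is:
H = [[14, -2], [-2, -14]]
Trace = 14 - 14 = 0
Determinant = 14*-14 - (-2)^2 = -200
Discriminant = (0)^2 - 4*-200 = 800.0
Eigenvalues: lambda_1 = -14.1421, lambda_2 = 14.1421
The function is not convex.

0


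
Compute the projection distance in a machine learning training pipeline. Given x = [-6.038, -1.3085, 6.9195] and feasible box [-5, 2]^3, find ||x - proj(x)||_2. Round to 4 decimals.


Project each component onto [-5, 2].
clip(-6.038) = -5.0, clip(-1.3085) = -1.3085, clip(6.9195) = 2.0
Projection = [-5.0, -1.3085, 2.0]
Squared diffs: [1.0774, 0.0, 24.2015]
Distance = sqrt(25.2789) = 5.0278


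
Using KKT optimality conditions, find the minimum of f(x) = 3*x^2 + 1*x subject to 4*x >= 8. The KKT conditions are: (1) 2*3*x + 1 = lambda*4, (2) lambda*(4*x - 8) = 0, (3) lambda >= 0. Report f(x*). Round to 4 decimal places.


Step 1: Try lambda = 0 (constraint inactive).
x_unc = -1/(2*3) = -0.1667
Check: 4*-0.1667 = -0.6668 < 8 -- violated!
Step 2: Constraint must be active: 4*x = 8
x* = 8/4 = 2.0
lambda = (2*3*2.0 + 1)/4 = 3.25
Step 3: Compute optimal value.
f(x*) = 3*2.0^2 + 1*2.0 = 14.0


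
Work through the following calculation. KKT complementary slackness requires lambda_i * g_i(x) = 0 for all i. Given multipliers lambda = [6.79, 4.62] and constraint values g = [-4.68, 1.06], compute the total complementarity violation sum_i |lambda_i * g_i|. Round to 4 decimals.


KKT complementary slackness check:
lambda_1 * g_1 = 6.79 * -4.68 = -31.7772
lambda_2 * g_2 = 4.62 * 1.06 = 4.8972
Total violation = 31.7772 + 4.8972 = 36.6744


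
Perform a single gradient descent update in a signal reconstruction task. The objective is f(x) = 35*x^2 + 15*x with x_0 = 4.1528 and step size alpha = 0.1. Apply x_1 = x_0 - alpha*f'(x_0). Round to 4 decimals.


We compute the gradient at x_0 and apply the update.
f'(x) = 70*x + 15
f'(4.1528) = 70*4.1528 + 15 = 305.696
x_1 = 4.1528 - 0.1*305.696 = -26.4168


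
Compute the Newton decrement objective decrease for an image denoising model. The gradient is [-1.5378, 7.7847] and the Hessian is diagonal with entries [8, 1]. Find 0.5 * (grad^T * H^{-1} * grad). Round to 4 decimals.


Step 1: H is diagonal, so H^(-1) * g = [-0.1922, 7.7847].
Step 2: g^T H^(-1) g = sum_i g_i^2 / H_ii
  = (-1.5378)^2/8 + (7.7847)^2/1
  = 0.2956 + 60.6016 = 60.8972
Step 3: Objective decrease = 0.5 * g^T H^(-1) g = 30.4486


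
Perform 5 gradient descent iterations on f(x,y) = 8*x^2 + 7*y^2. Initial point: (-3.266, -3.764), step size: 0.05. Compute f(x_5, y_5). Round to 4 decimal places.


Gradient descent on f(x,y) = 8*x^2 + 7*y^2.
Starting point: (-3.266, -3.764), alpha = 0.05
Step 1: grad_x = 2*8*-3.266 = -52.256, grad_y = 2*7*-3.764 = -52.696
  x_1 = -3.266 - 0.05*-52.256 = -0.6532
  y_1 = -3.764 - 0.05*-52.696 = -1.1292
Step 2: grad_x = 2*8*-0.6532 = -10.4512, grad_y = 2*7*-1.1292 = -15.8088
  x_2 = -0.6532 - 0.05*-10.4512 = -0.1306
  y_2 = -1.1292 - 0.05*-15.8088 = -0.3388
Step 3: grad_x = 2*8*-0.1306 = -2.0902, grad_y = 2*7*-0.3388 = -4.7426
  x_3 = -0.1306 - 0.05*-2.0902 = -0.0261
  y_3 = -0.3388 - 0.05*-4.7426 = -0.1016
Step 4: grad_x = 2*8*-0.0261 = -0.418, grad_y = 2*7*-0.1016 = -1.4228
  x_4 = -0.0261 - 0.05*-0.418 = -0.0052
  y_4 = -0.1016 - 0.05*-1.4228 = -0.0305
Step 5: grad_x = 2*8*-0.0052 = -0.0836, grad_y = 2*7*-0.0305 = -0.4268
  x_5 = -0.0052 - 0.05*-0.0836 = -0.001
  y_5 = -0.0305 - 0.05*-0.4268 = -0.0091
f(-0.001, -0.0091) = 8*(-0.001)^2 + 7*(-0.0091)^2 = 0.0006


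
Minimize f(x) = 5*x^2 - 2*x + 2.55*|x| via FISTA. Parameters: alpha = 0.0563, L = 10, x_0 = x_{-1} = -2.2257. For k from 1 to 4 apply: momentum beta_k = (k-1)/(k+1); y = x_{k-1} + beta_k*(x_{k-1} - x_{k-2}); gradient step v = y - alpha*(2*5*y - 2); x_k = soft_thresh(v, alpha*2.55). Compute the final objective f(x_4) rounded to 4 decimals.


FISTA on f(x) = 5*x^2 - 2*x + 2.55*|x|
L = 10, alpha = 0.0563
Iteration 1: beta = 0.0, y = -2.2257 + 0.0*(-2.2257 + 2.2257) = -2.2257
  grad(y) = -24.257, v = y - alpha*grad = -0.86
  prox(v) = soft_thresh(-0.86, 0.1436) = -0.7165
Iteration 2: beta = 0.3333, y = -0.7165 + 0.3333*(-0.7165 + 2.2257) = -0.2134
  grad(y) = -4.1339, v = y - alpha*grad = 0.0193
  prox(v) = soft_thresh(0.0193, 0.1436) = 0.0
Iteration 3: beta = 0.5, y = 0.0 + 0.5*(0.0 + 0.7165) = 0.3582
  grad(y) = 1.5823, v = y - alpha*grad = 0.2691
  prox(v) = soft_thresh(0.2691, 0.1436) = 0.1256
Iteration 4: beta = 0.6, y = 0.1256 + 0.6*(0.1256 - 0.0) = 0.2009
  grad(y) = 0.0093, v = y - alpha*grad = 0.2004
  prox(v) = soft_thresh(0.2004, 0.1436) = 0.0568
f(x_4) = 5*0.0568^2 - 2*0.0568 + 2.55*|0.0568| = 0.0474


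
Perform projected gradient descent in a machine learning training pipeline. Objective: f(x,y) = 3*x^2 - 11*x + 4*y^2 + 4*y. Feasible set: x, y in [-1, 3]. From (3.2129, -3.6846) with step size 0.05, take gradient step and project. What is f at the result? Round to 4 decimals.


Step 1: Compute gradient at (3.2129, -3.6846).
grad_x = 2*3*3.2129 - 11 = 8.2774
grad_y = 2*4*-3.6846 + 4 = -25.4768
Step 2: Gradient step.
x_raw = 3.2129 - 0.05*8.2774 = 2.799
y_raw = -3.6846 - 0.05*-25.4768 = -2.4108
Step 3: Project onto [-1, 3].
x_proj = clip(2.799) = 2.799
y_proj = clip(-2.4108) = -1.0
Step 4: Evaluate f.
f(2.799, -1.0) = -7.2856


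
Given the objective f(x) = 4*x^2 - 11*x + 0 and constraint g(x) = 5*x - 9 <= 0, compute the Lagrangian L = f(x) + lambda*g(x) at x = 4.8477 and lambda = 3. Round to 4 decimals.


Step 1: Evaluate f(x).
f(4.8477) = 4*4.8477^2 - 11*4.8477 + 0 = 40.6761
Step 2: Evaluate g(x).
g(4.8477) = 5*4.8477 - 9 = 15.2385
Step 3: Compute Lagrangian.
L = 40.6761 + 3*15.2385 = 86.3916


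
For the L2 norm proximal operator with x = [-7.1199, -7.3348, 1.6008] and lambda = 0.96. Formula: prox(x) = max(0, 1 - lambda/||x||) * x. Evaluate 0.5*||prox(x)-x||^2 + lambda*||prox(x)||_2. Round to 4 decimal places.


Step 1: Compute ||x||.
||x|| = 10.3467
Step 2: Compute scaling factor.
scale = max(0, 1 - 0.96/10.3467) = 0.9072
Step 3: prox(x) = [-6.4593, -6.6543, 1.4523]
||prox(x)|| = 9.3867
Step 4: Proximal objective.
0.5*||prox-x||^2 = 0.4608
lambda*||prox|| = 9.0112
Total = 9.4721


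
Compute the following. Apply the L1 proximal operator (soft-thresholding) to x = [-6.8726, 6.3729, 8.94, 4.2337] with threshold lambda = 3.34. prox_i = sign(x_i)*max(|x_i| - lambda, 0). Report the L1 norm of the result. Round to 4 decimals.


Soft-thresholding with lambda = 3.34:
prox(-6.8726) = sign(-6.8726)*max(|-6.8726| - 3.34, 0) = -3.5326
prox(6.3729) = sign(6.3729)*max(|6.3729| - 3.34, 0) = 3.0329
prox(8.94) = sign(8.94)*max(|8.94| - 3.34, 0) = 5.6
prox(4.2337) = sign(4.2337)*max(|4.2337| - 3.34, 0) = 0.8937
prox(x) = [-3.5326, 3.0329, 5.6, 0.8937]
||prox(x)||_1 = 3.5326 + 3.0329 + 5.6 + 0.8937 = 13.0592


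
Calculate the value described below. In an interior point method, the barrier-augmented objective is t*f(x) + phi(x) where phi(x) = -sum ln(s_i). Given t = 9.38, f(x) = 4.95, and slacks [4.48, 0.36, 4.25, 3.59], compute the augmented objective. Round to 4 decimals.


Step 1: Compute log-barrier.
ln values: [1.4996, -1.0217, 1.4469, 1.2782]
phi = -(1.4996 - 1.0217 + 1.4469 + 1.2782) = -3.203
Step 2: Compute augmented objective.
t*f(x) = 9.38*4.95 = 46.431
Total = 46.431 - 3.203 = 43.228


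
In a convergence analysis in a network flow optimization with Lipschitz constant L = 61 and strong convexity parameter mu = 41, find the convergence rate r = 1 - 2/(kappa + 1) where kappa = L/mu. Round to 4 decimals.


Step 1: Compute the condition number.
kappa = L/mu = 61/41 = 1.4878
Step 2: Compute the convergence rate.
r = 1 - 2/(kappa + 1) = 1 - 2*mu/(L + mu) = (L - mu)/(L + mu) = 20/102 = 0.1961


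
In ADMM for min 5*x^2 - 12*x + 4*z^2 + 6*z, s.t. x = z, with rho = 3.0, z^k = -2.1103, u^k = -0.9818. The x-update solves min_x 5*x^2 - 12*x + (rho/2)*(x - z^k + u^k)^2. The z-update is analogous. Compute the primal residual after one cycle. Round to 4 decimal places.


ADMM iteration with rho = 3.0, z^k = -2.1103, u^k = -0.9818
Step 1: x-update.
Minimize 5*x^2 - 12*x + (3.0/2)*(x + 2.1103 - 0.9818)^2
FOC: (2*5 + 3.0)*x = 12 + 3.0*(-2.1103 + 0.9818)
x^{k+1} = 0.6627
Step 2: z-update.
Minimize 4*z^2 + 6*z + (3.0/2)*(0.6627 - z - 0.9818)^2
FOC: (2*4 + 3.0)*z = -6 + 3.0*(0.6627 - 0.9818)
z^{k+1} = -0.6325
Step 3: u-update.
u^{k+1} = -0.9818 + 0.6627 + 0.6325 = 0.3133
Step 4: Primal residual = |0.6627 + 0.6325| = 1.2951


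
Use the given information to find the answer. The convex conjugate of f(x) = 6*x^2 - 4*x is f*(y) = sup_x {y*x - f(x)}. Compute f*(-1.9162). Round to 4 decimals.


f*(y) = sup_x {y*x - a*x^2 - b*x} = sup_x {(y-b)*x - a*x^2}
FOC: (y - b) - 2a*x = 0 => x* = (y - b)/(2a)
x* = (-1.9162 + 4)/(2*6) = 0.1737
f*(-1.9162) = (y-b)^2/(4a) = (-1.9162 + 4)^2/(4*6)
= 4.3422/24 = 0.1809


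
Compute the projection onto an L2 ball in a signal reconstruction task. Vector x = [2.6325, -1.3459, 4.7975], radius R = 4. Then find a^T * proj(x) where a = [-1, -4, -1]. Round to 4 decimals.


Step 1: Compute ||x|| (intermediates to 6 decimals).
||x|| = sqrt(2.6325^2 + (-1.3459)^2 + 4.7975^2) = 5.63538
Step 2: Project.
Since ||x|| > R, scale = R/||x|| = 4/5.63538 = 0.709801, proj(x) = scale * x
proj(x) = [1.868551, -0.955321, 3.40527]
Step 3: Dot product.
a^T * proj(x) = -1*1.868551 - 4*(-0.955321) - 1*3.40527 = -1.4525


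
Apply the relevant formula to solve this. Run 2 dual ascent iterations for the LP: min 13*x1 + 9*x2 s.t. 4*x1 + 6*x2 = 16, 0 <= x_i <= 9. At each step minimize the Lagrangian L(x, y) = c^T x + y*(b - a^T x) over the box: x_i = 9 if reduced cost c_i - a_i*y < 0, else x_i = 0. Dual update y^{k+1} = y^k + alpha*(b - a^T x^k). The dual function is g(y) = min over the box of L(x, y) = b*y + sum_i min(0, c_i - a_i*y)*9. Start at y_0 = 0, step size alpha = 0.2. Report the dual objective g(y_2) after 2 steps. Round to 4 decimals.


Dual ascent for LP: min 13*x1 + 9*x2, 4*x1 + 6*x2 = 16, 0 <= x_i <= 9
Step 1: y^k = 0.0, reduced costs: (13.0, 9.0)
  x^k = (0.0, 0.0), subgradient = b - a^T x = 16.0
  y^{k+1} = 0.0 + 0.2*16.0 = 3.2
Step 2: y^k = 3.2, reduced costs: (0.2, -10.2)
  x^k = (0.0, 9.0), subgradient = b - a^T x = -38.0
  y^{k+1} = 3.2 + 0.2*-38.0 = -4.4
Dual objective at y_2 = -4.4: reduced costs (30.6, 35.4), box minimizer x = (0.0, 0.0)
g(y_2) = b*y + (c1 - a1*y)*x1 + (c2 - a2*y)*x2 = 16*(-4.4) + 30.6*0.0 + 35.4*0.0 = -70.4 + 0.0 + 0.0 = -70.4


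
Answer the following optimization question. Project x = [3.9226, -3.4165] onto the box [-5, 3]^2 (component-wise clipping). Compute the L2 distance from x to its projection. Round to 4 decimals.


Project each component onto [-5, 3].
clip(3.9226) = 3.0, clip(-3.4165) = -3.4165
Projection = [3.0, -3.4165]
Squared diffs: [0.8512, 0.0]
Distance = sqrt(0.8512) = 0.9226


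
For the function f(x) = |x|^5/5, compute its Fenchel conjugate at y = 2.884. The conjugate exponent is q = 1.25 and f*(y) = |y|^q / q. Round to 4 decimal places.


The conjugate exponent q satisfies 1/p + 1/q = 1.
p = 5, so q = 5/(5 - 1) = 1.25
|y|^q = 2.884^1.25 = 3.7583
f*(2.884) = 3.7583 / 1.25 = 3.0067


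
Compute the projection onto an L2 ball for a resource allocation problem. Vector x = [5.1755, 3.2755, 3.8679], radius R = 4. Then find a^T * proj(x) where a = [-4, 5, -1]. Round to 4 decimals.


Step 1: Compute ||x|| (intermediates to 6 decimals).
||x|| = sqrt(5.1755^2 + 3.2755^2 + 3.8679^2) = 7.243987
Step 2: Project.
Since ||x|| > R, scale = R/||x|| = 4/7.243987 = 0.552182, proj(x) = scale * x
proj(x) = [2.857818, 1.808672, 2.135785]
Step 3: Dot product.
a^T * proj(x) = -4*2.857818 + 5*1.808672 - 1*2.135785 = -4.5237


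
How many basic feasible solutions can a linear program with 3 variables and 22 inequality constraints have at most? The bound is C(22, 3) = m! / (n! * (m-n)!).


Each vertex corresponds to some choice of n active constraints out of m, so the number of vertices is at most C(m, n) = m! / (n!(m-n)!).
m = 22, n = 3
Numerator: 22 * 21 * 20
Denominator: 3! = 6
C(22, 3) = 1540
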